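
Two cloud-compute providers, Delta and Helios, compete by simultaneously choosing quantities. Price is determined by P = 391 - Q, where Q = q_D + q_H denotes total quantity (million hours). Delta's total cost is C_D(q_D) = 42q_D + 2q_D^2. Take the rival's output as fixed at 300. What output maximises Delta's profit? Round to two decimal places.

With the rival's output fixed at 300, Delta's profit is π_D = (391 - 300 - q_D)q_D - (42q_D + 2q_D²) = (91 - q_D)q_D - (42q_D + 2q_D²).
∂π_D/∂q_D = 49 - 6q_D = 0, so q_D = 49/6.

8.17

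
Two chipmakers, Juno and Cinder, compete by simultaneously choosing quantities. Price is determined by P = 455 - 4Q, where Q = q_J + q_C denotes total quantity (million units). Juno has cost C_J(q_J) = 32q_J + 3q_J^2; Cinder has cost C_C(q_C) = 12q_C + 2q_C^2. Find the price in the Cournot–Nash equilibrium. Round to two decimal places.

249.37

Juno's profit: π_J = (455 - 4Q)q_J - (32q_J + 3q_J²). Setting ∂π_J/∂q_J = 0: 423 - 14q_J - 4(q_C) = 0.
Cinder's first-order condition: 443 - 12q_C - 4(q_J) = 0.
So q_J = (423 - 4q_C)/14 and q_C = (443 - 4q_J)/12.
Substituting one into the other gives q_J = 413/19 and q_C = 29.6711.
Total output Q = 51.4079, so price P = 455 - 4·51.4079 = 249.3684.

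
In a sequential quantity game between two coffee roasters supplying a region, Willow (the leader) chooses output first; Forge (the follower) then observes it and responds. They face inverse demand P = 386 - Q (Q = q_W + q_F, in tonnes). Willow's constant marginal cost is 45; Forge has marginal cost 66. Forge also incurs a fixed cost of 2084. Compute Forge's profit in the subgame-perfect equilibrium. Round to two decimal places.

2746.25

Solve by backward induction. Given q_W, the follower Forge maximises π_F = (386 - q_W - q_F)q_F - 66q_F.
∂π_F/∂q_F = 320 - q_W - 2q_F = 0 gives the reaction function q_F = (320 - q_W)/2.
Willow substitutes q_F(q_W) into its own profit: π_W = q_W(386 - q_W - (320 - q_W)/2) - 45q_W = (226 - (1/2)q_W)q_W - 45q_W.
Leader FOC: 181 - q_W = 0, so q_W = 181.
Then q_F = (320 - 181)/2 = 139/2.
Price P = 386 - 501/2 = 271/2.
Forge's profit: (271/2 - 66)·(139/2) - 2084 = 2746.2500.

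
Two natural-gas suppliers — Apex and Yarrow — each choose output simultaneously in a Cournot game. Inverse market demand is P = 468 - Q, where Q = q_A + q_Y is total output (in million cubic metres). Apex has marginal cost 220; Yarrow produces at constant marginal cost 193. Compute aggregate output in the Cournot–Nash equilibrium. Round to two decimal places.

174.33

Apex's profit: π_A = (468 - Q)q_A - (220q_A). Setting ∂π_A/∂q_A = 0: 248 - 2q_A - (q_Y) = 0.
Yarrow's first-order condition: 275 - 2q_Y - (q_A) = 0.
Rearranging gives the reaction functions q_A = (248 - q_Y)/2 and q_Y = (275 - q_A)/2.
Solving the pair: q_A = 221/3, q_Y = 302/3.
Total output Q = 221/3 + 302/3 = 523/3.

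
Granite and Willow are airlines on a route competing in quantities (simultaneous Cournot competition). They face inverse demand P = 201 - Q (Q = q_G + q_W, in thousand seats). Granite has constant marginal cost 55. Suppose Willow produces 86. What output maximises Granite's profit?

30

With the rival's output fixed at 86, Granite's profit is π_G = (201 - 86 - q_G)q_G - (55q_G) = (115 - q_G)q_G - (55q_G).
∂π_G/∂q_G = 60 - 2q_G = 0, so q_G = 30.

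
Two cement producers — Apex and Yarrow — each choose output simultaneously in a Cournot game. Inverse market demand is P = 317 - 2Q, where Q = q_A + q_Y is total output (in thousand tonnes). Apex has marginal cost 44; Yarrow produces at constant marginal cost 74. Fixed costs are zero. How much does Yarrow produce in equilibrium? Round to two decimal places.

35.50

Apex's profit: π_A = (317 - 2Q)q_A - (44q_A). Setting ∂π_A/∂q_A = 0: 273 - 4q_A - 2(q_Y) = 0.
Yarrow's profit: π_Y = (317 - 2Q)q_Y - (74q_Y). Setting ∂π_Y/∂q_Y = 0: 243 - 4q_Y - 2(q_A) = 0.
Best responses: q_A = (273 - 2q_Y)/4, q_Y = (243 - 2q_A)/4.
Solving the pair: q_A = 101/2, q_Y = 71/2.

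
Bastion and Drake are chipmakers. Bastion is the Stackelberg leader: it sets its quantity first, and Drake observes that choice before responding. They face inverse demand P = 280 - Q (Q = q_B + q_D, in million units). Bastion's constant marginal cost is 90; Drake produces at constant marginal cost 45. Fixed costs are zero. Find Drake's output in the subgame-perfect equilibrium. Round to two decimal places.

The follower Drake best-responds to any q_B: π_D = (280 - Q)q_D - 45q_D.
Follower FOC: 235 - q_B - 2q_D = 0, so q_D(q_B) = (235 - q_B)/2.
The leader anticipates this reaction. Substituting into P = 280 - Q gives P = 325/2 - (1/2)q_B, so π_B = (325/2 - (1/2)q_B)q_B - 90q_B.
Leader FOC: 145/2 - q_B = 0, so q_B = 145/2.
Then q_D = (235 - 145/2)/2 = 325/4.

81.25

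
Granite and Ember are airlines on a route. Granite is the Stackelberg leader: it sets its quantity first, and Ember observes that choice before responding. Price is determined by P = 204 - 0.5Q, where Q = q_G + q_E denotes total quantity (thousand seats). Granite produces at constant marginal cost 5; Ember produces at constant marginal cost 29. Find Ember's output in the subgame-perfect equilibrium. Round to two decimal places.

63.50

Solve by backward induction. Given q_G, the follower Ember maximises π_E = (204 - (1/2)q_G - (1/2)q_E)q_E - 29q_E.
Setting the follower's marginal profit to zero, 175 - (1/2)q_G - q_E = 0, i.e. q_E = (175 - (1/2)q_G).
Granite substitutes q_E(q_G) into its own profit: π_G = q_G(204 - (1/2)q_G - (175 - (1/2)q_G)/2) - 5q_G = (233/2 - (1/4)q_G)q_G - 5q_G.
The leader's first-order condition 223/2 - (1/2)q_G = 0 yields q_G = 223.
Then q_E = (175 - (1/2)·223) = 127/2.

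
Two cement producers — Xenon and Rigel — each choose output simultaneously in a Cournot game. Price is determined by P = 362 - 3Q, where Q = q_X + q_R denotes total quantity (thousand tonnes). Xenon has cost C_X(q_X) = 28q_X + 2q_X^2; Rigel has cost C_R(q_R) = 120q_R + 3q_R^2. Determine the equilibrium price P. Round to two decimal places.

234.97

Xenon's profit: π_X = (362 - 3Q)q_X - (28q_X + 2q_X²). Setting ∂π_X/∂q_X = 0: 334 - 10q_X - 3(q_R) = 0.
Rigel's first-order condition: 242 - 12q_R - 3(q_X) = 0.
Rearranging gives the reaction functions q_X = (334 - 3q_R)/10 and q_R = (242 - 3q_X)/12.
Solving the pair: q_X = 1094/37, q_R = 1418/111.
Total output Q = 42.3423, so price P = 362 - 3·42.3423 = 234.9730.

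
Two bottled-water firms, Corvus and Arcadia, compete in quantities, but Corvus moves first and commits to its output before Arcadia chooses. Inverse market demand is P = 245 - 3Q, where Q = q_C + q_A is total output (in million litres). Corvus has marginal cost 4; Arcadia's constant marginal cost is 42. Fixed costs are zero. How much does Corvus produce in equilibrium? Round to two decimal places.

46.50

The follower Arcadia best-responds to any q_C: π_A = (245 - 3Q)q_A - 42q_A.
∂π_A/∂q_A = 203 - 3q_C - 6q_A = 0 gives the reaction function q_A = (203 - 3q_C)/6.
The leader anticipates this reaction. Substituting into P = 245 - 3Q gives P = 287/2 - (3/2)q_C, so π_C = (287/2 - (3/2)q_C)q_C - 4q_C.
The leader's first-order condition 279/2 - 3q_C = 0 yields q_C = 93/2.
Then q_A = (203 - 3·(93/2))/6 = 127/12.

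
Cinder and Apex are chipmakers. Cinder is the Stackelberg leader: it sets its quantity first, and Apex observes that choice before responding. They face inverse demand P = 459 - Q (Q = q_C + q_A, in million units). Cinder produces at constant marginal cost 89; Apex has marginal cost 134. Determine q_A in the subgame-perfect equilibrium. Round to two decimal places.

58.75

Solve by backward induction. Given q_C, the follower Apex maximises π_A = (459 - q_C - q_A)q_A - 134q_A.
Follower FOC: 325 - q_C - 2q_A = 0, so q_A(q_C) = (325 - q_C)/2.
Cinder substitutes q_A(q_C) into its own profit: π_C = q_C(459 - q_C - (325 - q_C)/2) - 89q_C = (593/2 - (1/2)q_C)q_C - 89q_C.
Maximising: ∂π_C/∂q_C = 415/2 - q_C = 0, giving q_C = 415/2.
Then q_A = (325 - 415/2)/2 = 235/4.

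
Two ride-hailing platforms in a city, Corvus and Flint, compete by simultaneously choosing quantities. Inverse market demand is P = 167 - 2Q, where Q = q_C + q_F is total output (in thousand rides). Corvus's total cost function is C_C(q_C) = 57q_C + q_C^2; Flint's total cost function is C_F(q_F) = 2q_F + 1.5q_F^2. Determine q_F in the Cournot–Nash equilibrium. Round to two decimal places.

20.26

Corvus's profit: π_C = (167 - 2Q)q_C - (57q_C + q_C²). Setting ∂π_C/∂q_C = 0: 110 - 6q_C - 2(q_F) = 0.
Flint's first-order condition: 165 - 7q_F - 2(q_C) = 0.
So q_C = (110 - 2q_F)/6 and q_F = (165 - 2q_C)/7.
Substituting one into the other gives q_C = 220/19 and q_F = 385/19.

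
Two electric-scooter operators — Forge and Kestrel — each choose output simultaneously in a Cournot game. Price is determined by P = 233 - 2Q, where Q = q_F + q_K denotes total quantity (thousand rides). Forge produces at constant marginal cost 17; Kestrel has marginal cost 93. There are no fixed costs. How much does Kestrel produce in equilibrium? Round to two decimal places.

10.67

Forge's profit: π_F = (233 - 2Q)q_F - (17q_F). Setting ∂π_F/∂q_F = 0: 216 - 4q_F - 2(q_K) = 0.
Kestrel's profit: π_K = (233 - 2Q)q_K - (93q_K). Setting ∂π_K/∂q_K = 0: 140 - 4q_K - 2(q_F) = 0.
Rearranging gives the reaction functions q_F = (216 - 2q_K)/4 and q_K = (140 - 2q_F)/4.
Substituting one into the other gives q_F = 146/3 and q_K = 32/3.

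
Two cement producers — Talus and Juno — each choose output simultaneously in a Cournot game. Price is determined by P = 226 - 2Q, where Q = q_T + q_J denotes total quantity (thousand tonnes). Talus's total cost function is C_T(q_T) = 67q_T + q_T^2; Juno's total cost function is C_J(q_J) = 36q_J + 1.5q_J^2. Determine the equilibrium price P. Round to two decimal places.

Talus's profit: π_T = (226 - 2Q)q_T - (67q_T + q_T²). Setting ∂π_T/∂q_T = 0: 159 - 6q_T - 2(q_J) = 0.
Juno's profit: π_J = (226 - 2Q)q_J - (36q_J + (3/2)q_J²). Setting ∂π_J/∂q_J = 0: 190 - 7q_J - 2(q_T) = 0.
Rearranging gives the reaction functions q_T = (159 - 2q_J)/6 and q_J = (190 - 2q_T)/7.
Substituting one into the other gives q_T = 733/38 and q_J = 411/19.
Total output Q = 1555/38, so price P = 226 - 2·(1555/38) = 144.1579.

144.16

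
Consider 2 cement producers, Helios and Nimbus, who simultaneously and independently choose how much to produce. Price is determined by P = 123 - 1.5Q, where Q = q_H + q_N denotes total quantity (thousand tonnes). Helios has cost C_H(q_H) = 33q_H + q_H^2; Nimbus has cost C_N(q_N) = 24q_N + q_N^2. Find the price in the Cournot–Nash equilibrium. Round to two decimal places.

79.38

Helios's profit: π_H = (123 - 1.5Q)q_H - (33q_H + q_H²). Setting ∂π_H/∂q_H = 0: 90 - 5q_H - (3/2)(q_N) = 0.
Nimbus's profit: π_N = (123 - 1.5Q)q_N - (24q_N + q_N²). Setting ∂π_N/∂q_N = 0: 99 - 5q_N - (3/2)(q_H) = 0.
So q_H = (90 - (3/2)q_N)/5 and q_N = (99 - (3/2)q_H)/5.
Substituting one into the other gives q_H = 1206/91 and q_N = 1440/91.
Total output Q = 378/13, so price P = 123 - (3/2)·(378/13) = 1032/13.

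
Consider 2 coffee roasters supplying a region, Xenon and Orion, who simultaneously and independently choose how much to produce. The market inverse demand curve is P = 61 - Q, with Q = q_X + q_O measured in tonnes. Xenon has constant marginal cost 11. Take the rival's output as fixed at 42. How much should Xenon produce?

With the rival's output fixed at 42, Xenon's profit is π_X = (61 - 42 - q_X)q_X - (11q_X) = (19 - q_X)q_X - (11q_X).
∂π_X/∂q_X = 8 - 2q_X = 0, so q_X = 4.

4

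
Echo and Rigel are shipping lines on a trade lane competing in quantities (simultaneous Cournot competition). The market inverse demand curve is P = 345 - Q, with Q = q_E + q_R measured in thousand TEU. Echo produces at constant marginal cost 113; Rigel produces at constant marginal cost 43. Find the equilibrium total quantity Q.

178

Echo's profit: π_E = (345 - Q)q_E - (113q_E). Setting ∂π_E/∂q_E = 0: 232 - 2q_E - (q_R) = 0.
Rigel's profit: π_R = (345 - Q)q_R - (43q_R). Setting ∂π_R/∂q_R = 0: 302 - 2q_R - (q_E) = 0.
Rearranging gives the reaction functions q_E = (232 - q_R)/2 and q_R = (302 - q_E)/2.
Solving the pair: q_E = 54, q_R = 124.
Total output Q = 54 + 124 = 178.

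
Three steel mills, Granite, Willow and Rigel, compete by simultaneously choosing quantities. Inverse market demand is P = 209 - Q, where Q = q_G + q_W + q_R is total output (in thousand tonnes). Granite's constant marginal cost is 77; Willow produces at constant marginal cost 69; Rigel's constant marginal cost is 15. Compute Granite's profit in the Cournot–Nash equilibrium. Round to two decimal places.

240.25

Granite's profit: π_G = (209 - Q)q_G - (77q_G). Setting ∂π_G/∂q_G = 0: 132 - 2q_G - (q_W + q_R) = 0.
Willow's first-order condition: 140 - 2q_W - (q_G + q_R) = 0.
Rigel's profit: π_R = (209 - Q)q_R - (15q_R). Setting ∂π_R/∂q_R = 0: 194 - 2q_R - (q_G + q_W) = 0.
Summing all 3 equations gives 466 − 4Q = 0, hence Q = 233/2.
Back-substituting: q_G = (132 − 233/2) = 31/2, q_W = (140 − 233/2) = 47/2, q_R = (194 − 233/2) = 155/2.
Price P = 209 - 233/2 = 185/2.
Granite's profit: (185/2 - 77)·(31/2) = 961/4.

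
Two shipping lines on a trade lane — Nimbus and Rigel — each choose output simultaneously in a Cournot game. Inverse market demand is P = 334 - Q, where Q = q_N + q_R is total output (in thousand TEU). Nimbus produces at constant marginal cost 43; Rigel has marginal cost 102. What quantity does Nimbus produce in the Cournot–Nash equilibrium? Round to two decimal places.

116.67

Nimbus's profit: π_N = (334 - Q)q_N - (43q_N). Setting ∂π_N/∂q_N = 0: 291 - 2q_N - (q_R) = 0.
Rigel's first-order condition: 232 - 2q_R - (q_N) = 0.
Rearranging gives the reaction functions q_N = (291 - q_R)/2 and q_R = (232 - q_N)/2.
Solving the pair: q_N = 350/3, q_R = 173/3.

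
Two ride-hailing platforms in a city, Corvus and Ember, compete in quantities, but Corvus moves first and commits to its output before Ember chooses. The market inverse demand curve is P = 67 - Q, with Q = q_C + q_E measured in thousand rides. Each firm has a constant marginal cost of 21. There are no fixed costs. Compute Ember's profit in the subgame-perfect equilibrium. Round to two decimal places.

132.25

Solve by backward induction. Given q_C, the follower Ember maximises π_E = (67 - q_C - q_E)q_E - 21q_E.
Setting the follower's marginal profit to zero, 46 - q_C - 2q_E = 0, i.e. q_E = (46 - q_C)/2.
The leader anticipates this reaction. Substituting into P = 67 - Q gives P = 44 - (1/2)q_C, so π_C = (44 - (1/2)q_C)q_C - 21q_C.
Leader FOC: 23 - q_C = 0, so q_C = 23.
Then q_E = (46 - 23)/2 = 23/2.
Price P = 67 - 69/2 = 65/2.
Ember's profit: (65/2 - 21)·(23/2) = 529/4.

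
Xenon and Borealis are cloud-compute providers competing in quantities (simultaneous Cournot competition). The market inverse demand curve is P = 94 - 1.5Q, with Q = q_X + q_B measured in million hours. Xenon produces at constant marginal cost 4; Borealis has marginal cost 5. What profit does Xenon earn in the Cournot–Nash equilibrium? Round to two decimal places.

613.41

Xenon's profit: π_X = (94 - 1.5Q)q_X - (4q_X). Setting ∂π_X/∂q_X = 0: 90 - 3q_X - (3/2)(q_B) = 0.
Borealis's profit: π_B = (94 - 1.5Q)q_B - (5q_B). Setting ∂π_B/∂q_B = 0: 89 - 3q_B - (3/2)(q_X) = 0.
So q_X = (90 - (3/2)q_B)/3 and q_B = (89 - (3/2)q_X)/3.
Substituting one into the other gives q_X = 182/9 and q_B = 176/9.
Price P = 94 - (3/2)·(358/9) = 103/3.
Xenon's profit: (103/3 - 4)·(182/9) = 613.4074.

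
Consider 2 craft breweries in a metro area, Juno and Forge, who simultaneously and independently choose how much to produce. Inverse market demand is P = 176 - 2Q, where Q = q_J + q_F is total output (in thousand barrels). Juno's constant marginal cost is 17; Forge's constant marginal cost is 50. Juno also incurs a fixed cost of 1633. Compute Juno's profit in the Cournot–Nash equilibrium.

Juno's profit: π_J = (176 - 2Q)q_J - (17q_J). Setting ∂π_J/∂q_J = 0: 159 - 4q_J - 2(q_F) = 0.
Forge's profit: π_F = (176 - 2Q)q_F - (50q_F). Setting ∂π_F/∂q_F = 0: 126 - 4q_F - 2(q_J) = 0.
So q_J = (159 - 2q_F)/4 and q_F = (126 - 2q_J)/4.
Solving the pair: q_J = 32, q_F = 31/2.
Price P = 176 - 2·(95/2) = 81.
Juno's profit: (81 - 17)·32 - 1633 = 415.

415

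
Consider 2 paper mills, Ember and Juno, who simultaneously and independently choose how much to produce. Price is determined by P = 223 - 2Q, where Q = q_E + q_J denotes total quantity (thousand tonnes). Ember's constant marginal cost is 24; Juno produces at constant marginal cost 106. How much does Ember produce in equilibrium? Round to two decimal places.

Ember's profit: π_E = (223 - 2Q)q_E - (24q_E). Setting ∂π_E/∂q_E = 0: 199 - 4q_E - 2(q_J) = 0.
Juno's profit: π_J = (223 - 2Q)q_J - (106q_J). Setting ∂π_J/∂q_J = 0: 117 - 4q_J - 2(q_E) = 0.
So q_E = (199 - 2q_J)/4 and q_J = (117 - 2q_E)/4.
Solving the pair: q_E = 281/6, q_J = 35/6.

46.83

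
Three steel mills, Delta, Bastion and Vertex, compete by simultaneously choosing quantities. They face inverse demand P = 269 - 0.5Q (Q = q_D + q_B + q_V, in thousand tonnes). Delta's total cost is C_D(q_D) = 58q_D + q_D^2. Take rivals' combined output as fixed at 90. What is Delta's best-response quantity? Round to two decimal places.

With rivals' combined output fixed at 90, Delta's profit is π_D = (269 - (1/2)·90 - (1/2)q_D)q_D - (58q_D + q_D²) = (224 - (1/2)q_D)q_D - (58q_D + q_D²).
∂π_D/∂q_D = 166 - 3q_D = 0, so q_D = 166/3.

55.33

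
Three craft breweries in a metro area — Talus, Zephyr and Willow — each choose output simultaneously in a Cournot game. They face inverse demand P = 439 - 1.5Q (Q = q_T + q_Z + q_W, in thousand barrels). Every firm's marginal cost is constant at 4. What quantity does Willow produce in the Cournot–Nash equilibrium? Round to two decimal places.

A representative firm's profit is π_i = q_i(439 - 1.5Q) - 4q_i.
First-order condition (treating rivals' output as given): 435 - 3q_i - (3/2)·Σ_{j≠i} q_j = 0.
By symmetry each firm produces the same amount; substituting Σ_{j≠i} q_j = 2q_i yields q_i = 435/6 = 145/2.

72.50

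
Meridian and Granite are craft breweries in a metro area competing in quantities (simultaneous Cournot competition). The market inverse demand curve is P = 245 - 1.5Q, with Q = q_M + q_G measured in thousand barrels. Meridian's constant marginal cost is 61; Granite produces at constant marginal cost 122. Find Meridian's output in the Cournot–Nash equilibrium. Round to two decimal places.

Meridian's profit: π_M = (245 - 1.5Q)q_M - (61q_M). Setting ∂π_M/∂q_M = 0: 184 - 3q_M - (3/2)(q_G) = 0.
Granite's profit: π_G = (245 - 1.5Q)q_G - (122q_G). Setting ∂π_G/∂q_G = 0: 123 - 3q_G - (3/2)(q_M) = 0.
Best responses: q_M = (184 - (3/2)q_G)/3, q_G = (123 - (3/2)q_M)/3.
Substituting one into the other gives q_M = 490/9 and q_G = 124/9.

54.44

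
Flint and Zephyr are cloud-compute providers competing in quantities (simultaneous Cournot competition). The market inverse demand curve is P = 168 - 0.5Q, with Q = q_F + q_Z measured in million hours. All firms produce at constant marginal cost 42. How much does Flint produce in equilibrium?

Each firm earns π_i = (168 - 0.5Q)q_i - 42q_i.
Setting ∂π_i/∂q_i = 0 with rivals' quantities fixed: 126 - q_i - (1/2)q_j = 0.
With identical firms every q_j equals q_i, so q_j = q_i and 126 = (3/2)q_i, giving q_i = 84.

84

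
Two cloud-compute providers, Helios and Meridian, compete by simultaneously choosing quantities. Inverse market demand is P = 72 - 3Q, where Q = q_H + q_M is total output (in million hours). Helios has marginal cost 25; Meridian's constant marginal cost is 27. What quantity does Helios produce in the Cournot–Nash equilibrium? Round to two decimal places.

Helios's profit: π_H = (72 - 3Q)q_H - (25q_H). Setting ∂π_H/∂q_H = 0: 47 - 6q_H - 3(q_M) = 0.
Meridian's profit: π_M = (72 - 3Q)q_M - (27q_M). Setting ∂π_M/∂q_M = 0: 45 - 6q_M - 3(q_H) = 0.
So q_H = (47 - 3q_M)/6 and q_M = (45 - 3q_H)/6.
Solving the pair: q_H = 49/9, q_M = 43/9.

5.44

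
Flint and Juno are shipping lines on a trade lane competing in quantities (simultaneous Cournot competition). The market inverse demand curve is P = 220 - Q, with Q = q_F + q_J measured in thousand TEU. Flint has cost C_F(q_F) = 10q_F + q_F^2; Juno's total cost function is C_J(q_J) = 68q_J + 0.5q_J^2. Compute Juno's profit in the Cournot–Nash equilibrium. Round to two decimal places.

Flint's profit: π_F = (220 - Q)q_F - (10q_F + q_F²). Setting ∂π_F/∂q_F = 0: 210 - 4q_F - (q_J) = 0.
Juno's profit: π_J = (220 - Q)q_J - (68q_J + (1/2)q_J²). Setting ∂π_J/∂q_J = 0: 152 - 3q_J - (q_F) = 0.
Best responses: q_F = (210 - q_J)/4, q_J = (152 - q_F)/3.
Substituting one into the other gives q_F = 478/11 and q_J = 398/11.
Price P = 220 - 876/11 = 1544/11.
Juno's profit: (1544/11)·(398/11) - 68·(398/11) - (1/2)(398/11)² = 1963.6860.

1963.69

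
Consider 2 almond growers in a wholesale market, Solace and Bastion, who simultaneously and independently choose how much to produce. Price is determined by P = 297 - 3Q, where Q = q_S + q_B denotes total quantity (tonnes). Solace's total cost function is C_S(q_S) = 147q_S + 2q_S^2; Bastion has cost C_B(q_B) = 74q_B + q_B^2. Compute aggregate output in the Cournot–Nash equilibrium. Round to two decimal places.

Solace's profit: π_S = (297 - 3Q)q_S - (147q_S + 2q_S²). Setting ∂π_S/∂q_S = 0: 150 - 10q_S - 3(q_B) = 0.
Bastion's profit: π_B = (297 - 3Q)q_B - (74q_B + q_B²). Setting ∂π_B/∂q_B = 0: 223 - 8q_B - 3(q_S) = 0.
So q_S = (150 - 3q_B)/10 and q_B = (223 - 3q_S)/8.
Substituting one into the other gives q_S = 531/71 and q_B = 1780/71.
Total output Q = 531/71 + 1780/71 = 32.5493.

32.55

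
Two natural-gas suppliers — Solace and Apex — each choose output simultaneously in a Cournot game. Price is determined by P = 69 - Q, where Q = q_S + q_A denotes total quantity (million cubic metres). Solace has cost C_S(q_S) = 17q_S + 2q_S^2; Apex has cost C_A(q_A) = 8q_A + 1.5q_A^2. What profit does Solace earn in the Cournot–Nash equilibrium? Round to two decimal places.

141.26

Solace's profit: π_S = (69 - Q)q_S - (17q_S + 2q_S²). Setting ∂π_S/∂q_S = 0: 52 - 6q_S - (q_A) = 0.
Apex's profit: π_A = (69 - Q)q_A - (8q_A + (3/2)q_A²). Setting ∂π_A/∂q_A = 0: 61 - 5q_A - (q_S) = 0.
So q_S = (52 - q_A)/6 and q_A = (61 - q_S)/5.
Solving the pair: q_S = 199/29, q_A = 314/29.
Price P = 69 - 513/29 = 1488/29.
Solace's profit: (1488/29)·(199/29) - 17·(199/29) - 2(199/29)² = 141.2640.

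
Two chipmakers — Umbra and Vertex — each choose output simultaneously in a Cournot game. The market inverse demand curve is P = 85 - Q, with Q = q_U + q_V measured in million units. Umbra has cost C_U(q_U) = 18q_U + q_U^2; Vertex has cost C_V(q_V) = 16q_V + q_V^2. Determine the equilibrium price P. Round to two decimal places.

Umbra's profit: π_U = (85 - Q)q_U - (18q_U + q_U²). Setting ∂π_U/∂q_U = 0: 67 - 4q_U - (q_V) = 0.
Vertex's profit: π_V = (85 - Q)q_V - (16q_V + q_V²). Setting ∂π_V/∂q_V = 0: 69 - 4q_V - (q_U) = 0.
Best responses: q_U = (67 - q_V)/4, q_V = (69 - q_U)/4.
Substituting one into the other gives q_U = 199/15 and q_V = 209/15.
Total output Q = 136/5, so price P = 85 - 136/5 = 289/5.

57.80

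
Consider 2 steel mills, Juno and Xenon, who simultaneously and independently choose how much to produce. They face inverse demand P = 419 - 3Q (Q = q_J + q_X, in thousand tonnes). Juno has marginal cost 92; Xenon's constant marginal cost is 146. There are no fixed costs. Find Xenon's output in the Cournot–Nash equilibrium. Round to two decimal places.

Juno's profit: π_J = (419 - 3Q)q_J - (92q_J). Setting ∂π_J/∂q_J = 0: 327 - 6q_J - 3(q_X) = 0.
Xenon's first-order condition: 273 - 6q_X - 3(q_J) = 0.
So q_J = (327 - 3q_X)/6 and q_X = (273 - 3q_J)/6.
Solving the pair: q_J = 127/3, q_X = 73/3.

24.33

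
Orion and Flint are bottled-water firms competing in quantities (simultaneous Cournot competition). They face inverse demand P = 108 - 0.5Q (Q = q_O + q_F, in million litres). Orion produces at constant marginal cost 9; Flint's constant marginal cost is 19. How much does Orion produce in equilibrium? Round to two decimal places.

Orion's profit: π_O = (108 - 0.5Q)q_O - (9q_O). Setting ∂π_O/∂q_O = 0: 99 - q_O - (1/2)(q_F) = 0.
Flint's first-order condition: 89 - q_F - (1/2)(q_O) = 0.
Best responses: q_O = (99 - (1/2)q_F), q_F = (89 - (1/2)q_O).
Solving the pair: q_O = 218/3, q_F = 158/3.

72.67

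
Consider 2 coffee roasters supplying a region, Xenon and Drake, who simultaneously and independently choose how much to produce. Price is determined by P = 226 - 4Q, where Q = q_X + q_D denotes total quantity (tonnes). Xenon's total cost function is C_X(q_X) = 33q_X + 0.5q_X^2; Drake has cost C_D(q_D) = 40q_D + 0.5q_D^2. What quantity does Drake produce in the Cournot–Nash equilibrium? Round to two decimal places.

13.88

Xenon's profit: π_X = (226 - 4Q)q_X - (33q_X + (1/2)q_X²). Setting ∂π_X/∂q_X = 0: 193 - 9q_X - 4(q_D) = 0.
Drake's first-order condition: 186 - 9q_D - 4(q_X) = 0.
Rearranging gives the reaction functions q_X = (193 - 4q_D)/9 and q_D = (186 - 4q_X)/9.
Solving the pair: q_X = 993/65, q_D = 902/65.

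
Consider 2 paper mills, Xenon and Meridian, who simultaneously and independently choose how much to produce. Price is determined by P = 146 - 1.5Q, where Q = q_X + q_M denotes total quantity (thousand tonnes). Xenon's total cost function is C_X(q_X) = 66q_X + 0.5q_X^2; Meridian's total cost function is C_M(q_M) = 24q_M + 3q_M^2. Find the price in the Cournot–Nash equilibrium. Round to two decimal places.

105.78

Xenon's profit: π_X = (146 - 1.5Q)q_X - (66q_X + (1/2)q_X²). Setting ∂π_X/∂q_X = 0: 80 - 4q_X - (3/2)(q_M) = 0.
Meridian's profit: π_M = (146 - 1.5Q)q_M - (24q_M + 3q_M²). Setting ∂π_M/∂q_M = 0: 122 - 9q_M - (3/2)(q_X) = 0.
So q_X = (80 - (3/2)q_M)/4 and q_M = (122 - (3/2)q_X)/9.
Substituting one into the other gives q_X = 716/45 and q_M = 1472/135.
Total output Q = 724/27, so price P = 146 - (3/2)·(724/27) = 952/9.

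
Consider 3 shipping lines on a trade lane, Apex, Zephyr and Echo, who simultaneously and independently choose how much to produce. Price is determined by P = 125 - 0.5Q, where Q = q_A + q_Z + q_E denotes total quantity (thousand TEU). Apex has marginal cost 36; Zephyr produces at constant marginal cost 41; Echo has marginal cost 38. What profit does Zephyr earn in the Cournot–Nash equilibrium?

722

Apex's profit: π_A = (125 - 0.5Q)q_A - (36q_A). Setting ∂π_A/∂q_A = 0: 89 - q_A - (1/2)(q_Z + q_E) = 0.
Zephyr's first-order condition: 84 - q_Z - (1/2)(q_A + q_E) = 0.
Echo's profit: π_E = (125 - 0.5Q)q_E - (38q_E). Setting ∂π_E/∂q_E = 0: 87 - q_E - (1/2)(q_A + q_Z) = 0.
Adding the 3 first-order conditions: 260 − 2Q = 0, so Q = 130.
Back-substituting: q_A = (89 − 65)/(1/2) = 48, q_Z = (84 − 65)/(1/2) = 38, q_E = (87 − 65)/(1/2) = 44.
Price P = 125 - (1/2)·130 = 60.
Zephyr's profit: (60 - 41)·38 = 722.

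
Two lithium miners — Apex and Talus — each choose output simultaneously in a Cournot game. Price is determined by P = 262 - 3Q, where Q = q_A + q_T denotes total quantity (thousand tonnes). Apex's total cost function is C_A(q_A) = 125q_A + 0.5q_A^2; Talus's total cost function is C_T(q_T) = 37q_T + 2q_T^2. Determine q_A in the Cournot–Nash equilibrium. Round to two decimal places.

Apex's profit: π_A = (262 - 3Q)q_A - (125q_A + (1/2)q_A²). Setting ∂π_A/∂q_A = 0: 137 - 7q_A - 3(q_T) = 0.
Talus's first-order condition: 225 - 10q_T - 3(q_A) = 0.
Best responses: q_A = (137 - 3q_T)/7, q_T = (225 - 3q_A)/10.
Solving the pair: q_A = 695/61, q_T = 1164/61.

11.39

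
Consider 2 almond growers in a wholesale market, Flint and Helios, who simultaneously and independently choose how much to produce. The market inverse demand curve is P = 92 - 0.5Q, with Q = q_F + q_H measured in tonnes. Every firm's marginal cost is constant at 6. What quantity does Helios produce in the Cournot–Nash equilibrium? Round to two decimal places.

57.33

Each firm earns π_i = (92 - 0.5Q)q_i - 6q_i.
Setting ∂π_i/∂q_i = 0 with rivals' quantities fixed: 86 - q_i - (1/2)q_j = 0.
By symmetry each firm produces the same amount; substituting q_j = q_i yields q_i = 86/(3/2) = 172/3.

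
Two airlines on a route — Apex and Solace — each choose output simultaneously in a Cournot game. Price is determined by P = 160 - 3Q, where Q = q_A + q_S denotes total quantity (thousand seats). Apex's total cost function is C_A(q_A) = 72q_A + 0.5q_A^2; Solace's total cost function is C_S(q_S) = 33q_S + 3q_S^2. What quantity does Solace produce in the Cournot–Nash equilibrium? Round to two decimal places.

8.33

Apex's profit: π_A = (160 - 3Q)q_A - (72q_A + (1/2)q_A²). Setting ∂π_A/∂q_A = 0: 88 - 7q_A - 3(q_S) = 0.
Solace's first-order condition: 127 - 12q_S - 3(q_A) = 0.
So q_A = (88 - 3q_S)/7 and q_S = (127 - 3q_A)/12.
Substituting one into the other gives q_A = 9 and q_S = 25/3.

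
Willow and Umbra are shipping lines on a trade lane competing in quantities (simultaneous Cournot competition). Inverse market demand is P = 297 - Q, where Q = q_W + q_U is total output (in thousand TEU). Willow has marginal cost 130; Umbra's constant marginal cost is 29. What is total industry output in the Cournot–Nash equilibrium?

Willow's profit: π_W = (297 - Q)q_W - (130q_W). Setting ∂π_W/∂q_W = 0: 167 - 2q_W - (q_U) = 0.
Umbra's first-order condition: 268 - 2q_U - (q_W) = 0.
Best responses: q_W = (167 - q_U)/2, q_U = (268 - q_W)/2.
Solving the pair: q_W = 22, q_U = 123.
Total output Q = 22 + 123 = 145.

145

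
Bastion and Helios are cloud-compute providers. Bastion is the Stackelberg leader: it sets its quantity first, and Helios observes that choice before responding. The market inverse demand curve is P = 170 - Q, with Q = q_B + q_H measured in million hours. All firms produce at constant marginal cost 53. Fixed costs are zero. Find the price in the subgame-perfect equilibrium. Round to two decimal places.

82.25

The follower Helios best-responds to any q_B: π_H = (170 - Q)q_H - 53q_H.
Follower FOC: 117 - q_B - 2q_H = 0, so q_H(q_B) = (117 - q_B)/2.
The leader anticipates this reaction. Substituting into P = 170 - Q gives P = 223/2 - (1/2)q_B, so π_B = (223/2 - (1/2)q_B)q_B - 53q_B.
The leader's first-order condition 117/2 - q_B = 0 yields q_B = 117/2.
Then q_H = (117 - 117/2)/2 = 117/4.
Total output Q = 351/4, so price P = 170 - 351/4 = 329/4.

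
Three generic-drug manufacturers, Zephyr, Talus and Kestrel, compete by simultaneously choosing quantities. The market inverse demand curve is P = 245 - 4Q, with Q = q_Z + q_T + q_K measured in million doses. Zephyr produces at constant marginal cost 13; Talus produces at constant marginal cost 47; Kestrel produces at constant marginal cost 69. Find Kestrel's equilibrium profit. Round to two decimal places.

150.06

Zephyr's profit: π_Z = (245 - 4Q)q_Z - (13q_Z). Setting ∂π_Z/∂q_Z = 0: 232 - 8q_Z - 4(q_T + q_K) = 0.
Talus's first-order condition: 198 - 8q_T - 4(q_Z + q_K) = 0.
Kestrel's profit: π_K = (245 - 4Q)q_K - (69q_K). Setting ∂π_K/∂q_K = 0: 176 - 8q_K - 4(q_Z + q_T) = 0.
Summing all 3 equations gives 606 − 16Q = 0, hence Q = 303/8.
Back-substituting: q_Z = (232 − 303/2)/4 = 161/8, q_T = (198 − 303/2)/4 = 93/8, q_K = (176 − 303/2)/4 = 49/8.
Price P = 245 - 4·(303/8) = 187/2.
Kestrel's profit: (187/2 - 69)·(49/8) = 150.0625.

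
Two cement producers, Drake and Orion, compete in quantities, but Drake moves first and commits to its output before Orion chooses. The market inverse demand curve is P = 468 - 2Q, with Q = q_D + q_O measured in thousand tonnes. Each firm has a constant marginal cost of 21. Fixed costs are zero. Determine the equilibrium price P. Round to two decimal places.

132.75

The follower Orion best-responds to any q_D: π_O = (468 - 2Q)q_O - 21q_O.
Setting the follower's marginal profit to zero, 447 - 2q_D - 4q_O = 0, i.e. q_O = (447 - 2q_D)/4.
Drake substitutes q_O(q_D) into its own profit: π_D = q_D(468 - 2q_D - (447 - 2q_D)/2) - 21q_D = (489/2 - q_D)q_D - 21q_D.
The leader's first-order condition 447/2 - 2q_D = 0 yields q_D = 447/4.
Then q_O = (447 - 2·(447/4))/4 = 447/8.
Total output Q = 1341/8, so price P = 468 - 2·(1341/8) = 531/4.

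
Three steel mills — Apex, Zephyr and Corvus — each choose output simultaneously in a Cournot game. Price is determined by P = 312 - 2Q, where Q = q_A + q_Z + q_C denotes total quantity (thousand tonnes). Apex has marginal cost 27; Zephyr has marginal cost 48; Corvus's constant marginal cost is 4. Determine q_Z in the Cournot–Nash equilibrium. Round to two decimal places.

Apex's profit: π_A = (312 - 2Q)q_A - (27q_A). Setting ∂π_A/∂q_A = 0: 285 - 4q_A - 2(q_Z + q_C) = 0.
Zephyr's first-order condition: 264 - 4q_Z - 2(q_A + q_C) = 0.
Corvus's profit: π_C = (312 - 2Q)q_C - (4q_C). Setting ∂π_C/∂q_C = 0: 308 - 4q_C - 2(q_A + q_Z) = 0.
Adding the 3 conditions: 857 − 4Q − 4Q = 0, i.e. Q = 857/8.
Back-substituting: q_A = (285 − 857/4)/2 = 283/8, q_Z = (264 − 857/4)/2 = 199/8, q_C = (308 − 857/4)/2 = 375/8.

24.88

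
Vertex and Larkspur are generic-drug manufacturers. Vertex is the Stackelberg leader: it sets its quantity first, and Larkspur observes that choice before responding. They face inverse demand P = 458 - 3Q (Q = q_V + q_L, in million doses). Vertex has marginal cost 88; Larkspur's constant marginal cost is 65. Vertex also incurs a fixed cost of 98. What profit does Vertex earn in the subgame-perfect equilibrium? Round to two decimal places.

The follower Larkspur best-responds to any q_V: π_L = (458 - 3Q)q_L - 65q_L.
Follower FOC: 393 - 3q_V - 6q_L = 0, so q_L(q_V) = (393 - 3q_V)/6.
The leader anticipates this reaction. Substituting into P = 458 - 3Q gives P = 523/2 - (3/2)q_V, so π_V = (523/2 - (3/2)q_V)q_V - 88q_V.
Maximising: ∂π_V/∂q_V = 347/2 - 3q_V = 0, giving q_V = 347/6.
Then q_L = (393 - 3·(347/6))/6 = 439/12.
Price P = 458 - 3·(1133/12) = 699/4.
Vertex's profit: (699/4 - 88)·(347/6) - 98 = 4919.0417.

4919.04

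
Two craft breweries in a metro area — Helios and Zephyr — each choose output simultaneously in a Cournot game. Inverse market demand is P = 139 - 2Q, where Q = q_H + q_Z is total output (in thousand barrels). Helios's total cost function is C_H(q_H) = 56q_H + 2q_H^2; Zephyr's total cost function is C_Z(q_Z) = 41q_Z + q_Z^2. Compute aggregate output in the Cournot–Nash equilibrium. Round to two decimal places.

20.91

Helios's profit: π_H = (139 - 2Q)q_H - (56q_H + 2q_H²). Setting ∂π_H/∂q_H = 0: 83 - 8q_H - 2(q_Z) = 0.
Zephyr's first-order condition: 98 - 6q_Z - 2(q_H) = 0.
Rearranging gives the reaction functions q_H = (83 - 2q_Z)/8 and q_Z = (98 - 2q_H)/6.
Substituting one into the other gives q_H = 151/22 and q_Z = 309/22.
Total output Q = 151/22 + 309/22 = 230/11.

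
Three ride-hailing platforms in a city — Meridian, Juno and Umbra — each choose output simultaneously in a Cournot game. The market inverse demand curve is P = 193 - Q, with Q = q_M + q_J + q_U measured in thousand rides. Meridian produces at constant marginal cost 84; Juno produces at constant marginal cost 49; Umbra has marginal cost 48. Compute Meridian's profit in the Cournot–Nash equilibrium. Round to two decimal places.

Meridian's profit: π_M = (193 - Q)q_M - (84q_M). Setting ∂π_M/∂q_M = 0: 109 - 2q_M - (q_J + q_U) = 0.
Juno's first-order condition: 144 - 2q_J - (q_M + q_U) = 0.
Umbra's first-order condition: 145 - 2q_U - (q_M + q_J) = 0.
Adding the 3 conditions: 398 − 2Q − 2Q = 0, i.e. Q = 199/2.
Back-substituting: q_M = (109 − 199/2) = 19/2, q_J = (144 − 199/2) = 89/2, q_U = (145 − 199/2) = 91/2.
Price P = 193 - 199/2 = 187/2.
Meridian's profit: (187/2 - 84)·(19/2) = 361/4.

90.25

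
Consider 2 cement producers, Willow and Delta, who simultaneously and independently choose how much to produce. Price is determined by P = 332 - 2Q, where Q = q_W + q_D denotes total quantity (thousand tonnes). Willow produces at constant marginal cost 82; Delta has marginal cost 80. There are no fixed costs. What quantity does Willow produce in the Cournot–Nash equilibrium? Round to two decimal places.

41.33

Willow's profit: π_W = (332 - 2Q)q_W - (82q_W). Setting ∂π_W/∂q_W = 0: 250 - 4q_W - 2(q_D) = 0.
Delta's first-order condition: 252 - 4q_D - 2(q_W) = 0.
Best responses: q_W = (250 - 2q_D)/4, q_D = (252 - 2q_W)/4.
Substituting one into the other gives q_W = 124/3 and q_D = 127/3.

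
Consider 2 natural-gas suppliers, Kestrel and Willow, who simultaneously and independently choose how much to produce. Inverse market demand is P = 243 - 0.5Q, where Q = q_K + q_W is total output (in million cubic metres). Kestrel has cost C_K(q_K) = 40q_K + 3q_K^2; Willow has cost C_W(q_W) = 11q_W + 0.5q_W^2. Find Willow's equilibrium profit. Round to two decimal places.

12260.53

Kestrel's profit: π_K = (243 - 0.5Q)q_K - (40q_K + 3q_K²). Setting ∂π_K/∂q_K = 0: 203 - 7q_K - (1/2)(q_W) = 0.
Willow's first-order condition: 232 - 2q_W - (1/2)(q_K) = 0.
Rearranging gives the reaction functions q_K = (203 - (1/2)q_W)/7 and q_W = (232 - (1/2)q_K)/2.
Substituting one into the other gives q_K = 232/11 and q_W = 1218/11.
Price P = 243 - (1/2)·(1450/11) = 1948/11.
Willow's profit: (1948/11)·(1218/11) - 11·(1218/11) - (1/2)(1218/11)² = 12260.5289.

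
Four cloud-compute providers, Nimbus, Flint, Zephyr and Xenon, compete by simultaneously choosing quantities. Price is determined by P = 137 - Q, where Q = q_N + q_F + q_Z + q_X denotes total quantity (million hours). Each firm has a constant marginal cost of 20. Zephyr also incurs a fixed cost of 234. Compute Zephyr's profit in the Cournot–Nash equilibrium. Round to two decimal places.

313.56

Each firm earns π_i = (137 - Q)q_i - 20q_i.
Setting ∂π_i/∂q_i = 0 with rivals' quantities fixed: 117 - 2q_i - Σ_{j≠i} q_j = 0.
With identical firms every q_j equals q_i, so Σ_{j≠i} q_j = 3q_i and 117 = 5q_i, giving q_i = 117/5.
Price P = 137 - 468/5 = 217/5.
Zephyr's profit: (217/5 - 20)·(117/5) - 234 = 313.5600.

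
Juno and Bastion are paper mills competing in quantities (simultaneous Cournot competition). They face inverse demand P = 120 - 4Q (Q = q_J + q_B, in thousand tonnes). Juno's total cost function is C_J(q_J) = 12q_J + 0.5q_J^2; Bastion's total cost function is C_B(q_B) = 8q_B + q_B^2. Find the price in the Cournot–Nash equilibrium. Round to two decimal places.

Juno's profit: π_J = (120 - 4Q)q_J - (12q_J + (1/2)q_J²). Setting ∂π_J/∂q_J = 0: 108 - 9q_J - 4(q_B) = 0.
Bastion's first-order condition: 112 - 10q_B - 4(q_J) = 0.
Best responses: q_J = (108 - 4q_B)/9, q_B = (112 - 4q_J)/10.
Substituting one into the other gives q_J = 316/37 and q_B = 288/37.
Total output Q = 604/37, so price P = 120 - 4·(604/37) = 54.7027.

54.70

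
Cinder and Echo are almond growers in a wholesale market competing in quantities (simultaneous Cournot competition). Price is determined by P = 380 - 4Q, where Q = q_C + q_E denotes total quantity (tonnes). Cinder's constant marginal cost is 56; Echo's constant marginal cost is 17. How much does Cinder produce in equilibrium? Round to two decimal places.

Cinder's profit: π_C = (380 - 4Q)q_C - (56q_C). Setting ∂π_C/∂q_C = 0: 324 - 8q_C - 4(q_E) = 0.
Echo's profit: π_E = (380 - 4Q)q_E - (17q_E). Setting ∂π_E/∂q_E = 0: 363 - 8q_E - 4(q_C) = 0.
So q_C = (324 - 4q_E)/8 and q_E = (363 - 4q_C)/8.
Solving the pair: q_C = 95/4, q_E = 67/2.

23.75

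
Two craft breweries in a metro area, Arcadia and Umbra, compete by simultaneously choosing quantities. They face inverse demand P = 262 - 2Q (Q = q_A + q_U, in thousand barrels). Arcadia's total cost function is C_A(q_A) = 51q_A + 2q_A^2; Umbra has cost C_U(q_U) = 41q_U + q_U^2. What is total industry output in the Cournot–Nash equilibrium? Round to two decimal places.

49.32

Arcadia's profit: π_A = (262 - 2Q)q_A - (51q_A + 2q_A²). Setting ∂π_A/∂q_A = 0: 211 - 8q_A - 2(q_U) = 0.
Umbra's profit: π_U = (262 - 2Q)q_U - (41q_U + q_U²). Setting ∂π_U/∂q_U = 0: 221 - 6q_U - 2(q_A) = 0.
So q_A = (211 - 2q_U)/8 and q_U = (221 - 2q_A)/6.
Substituting one into the other gives q_A = 206/11 and q_U = 673/22.
Total output Q = 206/11 + 673/22 = 1085/22.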